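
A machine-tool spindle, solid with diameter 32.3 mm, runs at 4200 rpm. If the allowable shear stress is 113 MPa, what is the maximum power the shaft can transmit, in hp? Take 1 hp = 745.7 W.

J = πd⁴/32 = π(0.0323)⁴/32 = 1.069×10^-7 m⁴.
T_max = τ_allow·J/r = 1.13×10^8 × 1.069×10^-7 / 0.0161 = 747.7 N·m.
ω = 2π·4200/60 = 439.8 rad/s, so P_max = T_max·ω = 3.288×10^5 W.

441 hp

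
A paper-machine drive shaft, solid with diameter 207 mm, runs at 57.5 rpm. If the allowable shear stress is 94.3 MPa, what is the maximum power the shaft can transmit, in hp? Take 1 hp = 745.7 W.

1330 hp

J = πd⁴/32 = π(0.207)⁴/32 = 1.803×10^-4 m⁴.
T_max = τ_allow·J/r = 9.43×10^7 × 1.803×10^-4 / 0.103 = 164200 N·m.
ω = 2π·57.5/60 = 6.021 rad/s, so P_max = T_max·ω = 9.889×10^5 W.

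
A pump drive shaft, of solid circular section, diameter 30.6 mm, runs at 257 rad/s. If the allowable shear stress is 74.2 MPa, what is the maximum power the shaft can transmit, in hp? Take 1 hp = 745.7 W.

J = πd⁴/32 = π(0.0306)⁴/32 = 8.608×10^-8 m⁴.
T_max = τ_allow·J/r = 7.42×10^7 × 8.608×10^-8 / 0.0153 = 417.4 N·m.
ω = 257 rad/s, so P_max = T_max·ω = 1.073×10^5 W.

144 hp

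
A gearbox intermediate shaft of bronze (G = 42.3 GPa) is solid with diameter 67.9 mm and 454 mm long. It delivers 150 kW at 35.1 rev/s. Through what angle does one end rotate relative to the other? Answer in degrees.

ω = 2π·35.1 = 220.5 rad/s, so T = P/ω = 150×10³ / 220.5 = 680.1 N·m.
J = πd⁴/32 = π(0.0679)⁴/32 = 2.087×10^-6 m⁴.
θ = T·L/(G·J) = 680.1 × 0.454 / (42.3×10⁹ × 2.087×10^-6) = 3.498×10^-3 rad.

0.200°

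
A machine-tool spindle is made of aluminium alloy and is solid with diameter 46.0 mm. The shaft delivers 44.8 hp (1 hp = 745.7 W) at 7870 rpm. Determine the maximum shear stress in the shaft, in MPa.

ω = 2π·7870/60 = 824.1 rad/s, so T = P/ω = 44.8×745.7 / 824.1 = 40.54 N·m.
J = πd⁴/32 = π(0.0460)⁴/32 = 4.396×10^-7 m⁴.
τ_max = T·r/J = 40.54 × 0.0230 / 4.396×10^-7 = 2.121×10^6 Pa.

2.12 MPa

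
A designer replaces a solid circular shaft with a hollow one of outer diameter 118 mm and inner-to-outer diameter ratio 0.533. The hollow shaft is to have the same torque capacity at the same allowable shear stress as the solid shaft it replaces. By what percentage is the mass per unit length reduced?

Equal τ_max and T ⇒ the solid shaft needs d_s³ = d_o³(1−k⁴), so d_s = 118·(1−0.533⁴)^(1/3) = 114.7 mm.
Area ratio A_h/A_s = d_o²(1−k²)/d_s² = (1−k²)/(1−k⁴)^(2/3) = 0.7572.
Mass saving = 1 − 0.7572 = 24.3 %.

24.3 %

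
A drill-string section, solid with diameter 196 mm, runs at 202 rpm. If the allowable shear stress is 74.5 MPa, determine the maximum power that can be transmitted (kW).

J = πd⁴/32 = π(0.196)⁴/32 = 1.449×10^-4 m⁴.
T_max = τ_allow·J/r = 7.45×10^7 × 1.449×10^-4 / 0.0980 = 110100 N·m.
ω = 2π·202/60 = 21.15 rad/s, so P_max = T_max·ω = 2.330×10^6 W.

2330 kW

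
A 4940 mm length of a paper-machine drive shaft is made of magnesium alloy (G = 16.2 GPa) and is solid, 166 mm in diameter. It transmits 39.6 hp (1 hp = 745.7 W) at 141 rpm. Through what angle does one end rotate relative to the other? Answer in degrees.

0.469°

ω = 2π·141/60 = 14.77 rad/s, so T = P/ω = 39.6×745.7 / 14.77 = 2000 N·m.
J = πd⁴/32 = π(0.166)⁴/32 = 7.455×10^-5 m⁴.
θ = T·L/(G·J) = 2000 × 4.94 / (16.2×10⁹ × 7.455×10^-5) = 8.181×10^-3 rad.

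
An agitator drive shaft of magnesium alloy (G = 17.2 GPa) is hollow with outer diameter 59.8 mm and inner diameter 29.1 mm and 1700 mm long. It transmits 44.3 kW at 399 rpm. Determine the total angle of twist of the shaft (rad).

ω = 2π·399/60 = 41.78 rad/s, so T = P/ω = 44.3×10³ / 41.78 = 1060 N·m.
J = π(d_o⁴ − d_i⁴)/32 = π(0.0598⁴ − 0.0291⁴)/32 = 1.185×10^-6 m⁴.
θ = T·L/(G·J) = 1060 × 1.70 / (17.2×10⁹ × 1.185×10^-6) = 0.08843 rad.

0.0884 rad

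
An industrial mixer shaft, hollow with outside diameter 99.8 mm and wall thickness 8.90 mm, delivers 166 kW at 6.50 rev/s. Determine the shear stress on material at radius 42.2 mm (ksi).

ω = 2π·6.50 = 40.84 rad/s, so T = P/ω = 166×10³ / 40.84 = 4065 N·m.
J = π(d_o⁴ − d_i⁴)/32 = π(0.0998⁴ − 0.0820⁴)/32 = 5.300×10^-6 m⁴.
Shear stress varies linearly with radius: τ = T·r/J = 4065 × 0.0422 / 5.300×10^-6 = 3.236×10^7 Pa.

4.69 ksi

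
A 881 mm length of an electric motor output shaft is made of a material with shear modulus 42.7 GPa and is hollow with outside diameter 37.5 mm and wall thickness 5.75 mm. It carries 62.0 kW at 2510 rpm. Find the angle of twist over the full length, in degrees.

ω = 2π·2510/60 = 262.8 rad/s, so T = P/ω = 62.0×10³ / 262.8 = 235.9 N·m.
J = π(d_o⁴ − d_i⁴)/32 = π(0.0375⁴ − 0.0260⁴)/32 = 1.493×10^-7 m⁴.
θ = T·L/(G·J) = 235.9 × 0.881 / (42.7×10⁹ × 1.493×10^-7) = 0.03260 rad.

1.87°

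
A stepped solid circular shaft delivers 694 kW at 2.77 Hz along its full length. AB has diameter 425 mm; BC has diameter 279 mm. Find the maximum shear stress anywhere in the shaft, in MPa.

ω = 2π·2.77 = 17.40 rad/s, so T = P/ω = 694×10³ / 17.40 = 39870 N·m.
Under the same torque, τ_max = 16T/(πd³) is largest where d is smallest — segment BC (d = 279 mm).
τ_max = 16·39870/(π·(0.279)³) = 9.351×10^6 Pa.

9.35 MPa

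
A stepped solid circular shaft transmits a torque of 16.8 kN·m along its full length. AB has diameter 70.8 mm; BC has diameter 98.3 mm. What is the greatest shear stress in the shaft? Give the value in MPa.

241 MPa

Under the same torque, τ_max = 16T/(πd³) is largest where d is smallest — segment AB (d = 70.8 mm).
τ_max = 16·16800/(π·(0.0708)³) = 2.411×10^8 Pa.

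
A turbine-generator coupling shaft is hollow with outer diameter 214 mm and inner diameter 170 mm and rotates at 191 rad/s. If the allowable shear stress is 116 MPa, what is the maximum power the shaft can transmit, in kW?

25700 kW

J = π(d_o⁴ − d_i⁴)/32 = π(0.214⁴ − 0.170⁴)/32 = 1.239×10^-4 m⁴.
T_max = τ_allow·J/r = 1.16×10^8 × 1.239×10^-4 / 0.107 = 134300 N·m.
ω = 191 rad/s, so P_max = T_max·ω = 2.566×10^7 W.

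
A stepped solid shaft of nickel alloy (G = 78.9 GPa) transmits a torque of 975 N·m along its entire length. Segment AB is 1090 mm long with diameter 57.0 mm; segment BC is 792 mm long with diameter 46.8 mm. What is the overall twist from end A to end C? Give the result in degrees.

J_AB = π(0.0570)⁴/32 = 1.04×10^-6 m⁴; J_BC = π(0.0468)⁴/32 = 4.71×10^-7 m⁴.
θ = (T/G)·Σ L_i/J_i = (975.0/78.9×10⁹)·(1.09/1.04×10^-6 + 0.792/4.71×10^-7) = 0.03378 rad.

1.94°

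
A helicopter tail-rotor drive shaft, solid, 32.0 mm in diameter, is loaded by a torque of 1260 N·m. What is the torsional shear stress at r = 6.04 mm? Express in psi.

J = πd⁴/32 = π(0.0320)⁴/32 = 1.029×10^-7 m⁴.
Shear stress varies linearly with radius: τ = T·r/J = 1260 × 0.00604 / 1.029×10^-7 = 7.393×10^7 Pa.

10700 psi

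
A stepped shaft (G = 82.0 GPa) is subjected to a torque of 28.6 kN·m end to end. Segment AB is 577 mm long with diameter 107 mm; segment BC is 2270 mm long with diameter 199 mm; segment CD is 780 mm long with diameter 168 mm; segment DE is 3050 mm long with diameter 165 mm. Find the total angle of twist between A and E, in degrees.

J_AB = π(0.107)⁴/32 = 1.29×10^-5 m⁴; J_BC = π(0.199)⁴/32 = 1.54×10^-4 m⁴; J_CD = π(0.168)⁴/32 = 7.82×10^-5 m⁴; J_DE = π(0.165)⁴/32 = 7.28×10^-5 m⁴.
θ = (T/G)·Σ L_i/J_i = (28600/82.0×10⁹)·(0.577/1.29×10^-5 + 2.27/1.54×10^-4 + 0.780/7.82×10^-5 + 3.05/7.28×10^-5) = 0.03888 rad.

2.23°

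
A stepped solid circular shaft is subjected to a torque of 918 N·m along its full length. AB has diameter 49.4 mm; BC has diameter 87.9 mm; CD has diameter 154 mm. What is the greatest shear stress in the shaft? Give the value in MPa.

38.8 MPa

Under the same torque, τ_max = 16T/(πd³) is largest where d is smallest — segment AB (d = 49.4 mm).
τ_max = 16·918.0/(π·(0.0494)³) = 3.878×10^7 Pa.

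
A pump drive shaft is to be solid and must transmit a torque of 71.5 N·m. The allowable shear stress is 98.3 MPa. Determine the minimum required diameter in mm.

For a solid shaft τ_max = 16T/(πd³), so d = (16T/(π τ_allow))^(1/3) = (16·71.50/(π·9.83×10^7))^(1/3) = 0.01547 m.

15.5 mm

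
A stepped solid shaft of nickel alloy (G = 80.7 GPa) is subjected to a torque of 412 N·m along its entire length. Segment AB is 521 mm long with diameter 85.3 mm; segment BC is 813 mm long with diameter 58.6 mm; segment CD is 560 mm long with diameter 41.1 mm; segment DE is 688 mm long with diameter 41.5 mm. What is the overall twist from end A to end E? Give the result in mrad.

26.4 mrad

J_AB = π(0.0853)⁴/32 = 5.20×10^-6 m⁴; J_BC = π(0.0586)⁴/32 = 1.16×10^-6 m⁴; J_CD = π(0.0411)⁴/32 = 2.80×10^-7 m⁴; J_DE = π(0.0415)⁴/32 = 2.91×10^-7 m⁴.
θ = (T/G)·Σ L_i/J_i = (412.0/80.7×10⁹)·(0.521/5.20×10^-6 + 0.813/1.16×10^-6 + 0.560/2.80×10^-7 + 0.688/2.91×10^-7) = 0.02636 rad.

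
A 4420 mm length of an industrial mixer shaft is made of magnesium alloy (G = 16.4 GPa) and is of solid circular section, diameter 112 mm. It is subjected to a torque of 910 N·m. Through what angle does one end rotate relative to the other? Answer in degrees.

J = πd⁴/32 = π(0.112)⁴/32 = 1.545×10^-5 m⁴.
θ = T·L/(G·J) = 910.0 × 4.42 / (16.4×10⁹ × 1.545×10^-5) = 0.01588 rad.

0.910°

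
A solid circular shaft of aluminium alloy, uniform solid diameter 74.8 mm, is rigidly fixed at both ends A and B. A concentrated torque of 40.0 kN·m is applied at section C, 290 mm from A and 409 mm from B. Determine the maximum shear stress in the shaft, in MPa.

With uniform GJ and both ends fixed, compatibility θ_AC = θ_CB gives T_A·a = T_B·b, together with T_A + T_B = T₀.
T_A = T₀·b/(a+b) = 40000·409/699.0 = 23400 N·m; T_B = 16600 N·m.
τ in each portion: τ_AC = 2.85×10^8 Pa, τ_CB = 2.02×10^8 Pa; maximum is in AC.
τ_max = T_AC·r/J = 23400·0.0374/3.07×10^-6 = 2.848×10^8 Pa.

285 MPa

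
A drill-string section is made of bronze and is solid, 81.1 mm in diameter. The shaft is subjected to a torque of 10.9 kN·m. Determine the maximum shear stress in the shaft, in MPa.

J = πd⁴/32 = π(0.0811)⁴/32 = 4.247×10^-6 m⁴.
τ_max = T·r/J = 10900 × 0.0405 / 4.247×10^-6 = 1.041×10^8 Pa.

104 MPa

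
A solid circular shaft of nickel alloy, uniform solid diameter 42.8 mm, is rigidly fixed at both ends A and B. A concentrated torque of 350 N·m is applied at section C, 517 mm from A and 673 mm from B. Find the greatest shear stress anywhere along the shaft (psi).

With uniform GJ and both ends fixed, compatibility θ_AC = θ_CB gives T_A·a = T_B·b, together with T_A + T_B = T₀.
T_A = T₀·b/(a+b) = 350.0·673/1190 = 197.9 N·m; T_B = 152.1 N·m.
τ in each portion: τ_AC = 1.29×10^7 Pa, τ_CB = 9.88×10^6 Pa; maximum is in AC.
τ_max = T_AC·r/J = 197.9·0.0214/3.29×10^-7 = 1.286×10^7 Pa.

1860 psi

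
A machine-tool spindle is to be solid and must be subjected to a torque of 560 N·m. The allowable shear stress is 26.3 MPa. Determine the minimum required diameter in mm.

47.7 mm

For a solid shaft τ_max = 16T/(πd³), so d = (16T/(π τ_allow))^(1/3) = (16·560.0/(π·2.63×10^7))^(1/3) = 0.04769 m.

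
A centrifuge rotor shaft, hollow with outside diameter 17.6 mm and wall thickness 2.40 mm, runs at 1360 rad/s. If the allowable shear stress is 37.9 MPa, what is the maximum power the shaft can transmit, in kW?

39.7 kW

J = π(d_o⁴ − d_i⁴)/32 = π(0.0176⁴ − 0.0128⁴)/32 = 6.785×10^-9 m⁴.
T_max = τ_allow·J/r = 3.79×10^7 × 6.785×10^-9 / 0.00880 = 29.22 N·m.
ω = 1360 rad/s, so P_max = T_max·ω = 3.974×10^4 W.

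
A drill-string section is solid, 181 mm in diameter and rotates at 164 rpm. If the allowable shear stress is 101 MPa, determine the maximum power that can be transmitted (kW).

J = πd⁴/32 = π(0.181)⁴/32 = 1.054×10^-4 m⁴.
T_max = τ_allow·J/r = 1.01×10^8 × 1.054×10^-4 / 0.0905 = 117600 N·m.
ω = 2π·164/60 = 17.17 rad/s, so P_max = T_max·ω = 2.020×10^6 W.

2020 kW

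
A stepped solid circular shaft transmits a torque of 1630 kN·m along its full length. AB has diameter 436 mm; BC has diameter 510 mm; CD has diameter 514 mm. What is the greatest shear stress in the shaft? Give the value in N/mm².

Under the same torque, τ_max = 16T/(πd³) is largest where d is smallest — segment AB (d = 436 mm).
τ_max = 16·1.630e6/(π·(0.436)³) = 1.002×10^8 Pa.

100 N/mm²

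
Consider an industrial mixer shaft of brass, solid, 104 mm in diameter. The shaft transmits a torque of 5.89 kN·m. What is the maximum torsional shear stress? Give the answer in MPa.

J = πd⁴/32 = π(0.104)⁴/32 = 1.149×10^-5 m⁴.
τ_max = T·r/J = 5890 × 0.0520 / 1.149×10^-5 = 2.667×10^7 Pa.

26.7 MPa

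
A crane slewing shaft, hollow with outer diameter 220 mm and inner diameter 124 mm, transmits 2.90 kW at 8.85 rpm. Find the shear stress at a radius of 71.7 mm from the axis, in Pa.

1.09e6 Pa

ω = 2π·8.85/60 = 0.9268 rad/s, so T = P/ω = 2.90×10³ / 0.9268 = 3129 N·m.
J = π(d_o⁴ − d_i⁴)/32 = π(0.220⁴ − 0.124⁴)/32 = 2.068×10^-4 m⁴.
Shear stress varies linearly with radius: τ = T·r/J = 3129 × 0.0717 / 2.068×10^-4 = 1.085×10^6 Pa.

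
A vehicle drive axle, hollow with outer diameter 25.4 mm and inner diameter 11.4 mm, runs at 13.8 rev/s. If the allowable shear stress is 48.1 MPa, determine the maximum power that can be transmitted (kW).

12.9 kW

J = π(d_o⁴ − d_i⁴)/32 = π(0.0254⁴ − 0.0114⁴)/32 = 3.921×10^-8 m⁴.
T_max = τ_allow·J/r = 4.81×10^7 × 3.921×10^-8 / 0.0127 = 148.5 N·m.
ω = 2π·13.8 = 86.71 rad/s, so P_max = T_max·ω = 1.287×10^4 W.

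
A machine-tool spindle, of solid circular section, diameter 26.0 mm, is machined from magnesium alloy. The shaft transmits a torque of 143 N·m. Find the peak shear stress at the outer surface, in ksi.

J = πd⁴/32 = π(0.0260)⁴/32 = 4.486×10^-8 m⁴.
τ_max = T·r/J = 143.0 × 0.0130 / 4.486×10^-8 = 4.144×10^7 Pa.

6.01 ksi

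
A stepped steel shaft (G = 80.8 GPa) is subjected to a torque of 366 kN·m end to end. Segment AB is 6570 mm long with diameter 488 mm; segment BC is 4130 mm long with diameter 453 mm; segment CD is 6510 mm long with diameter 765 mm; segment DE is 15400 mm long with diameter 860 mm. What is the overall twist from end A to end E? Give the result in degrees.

0.690°

J_AB = π(0.488)⁴/32 = 5.57×10^-3 m⁴; J_BC = π(0.453)⁴/32 = 4.13×10^-3 m⁴; J_CD = π(0.765)⁴/32 = 0.0336 m⁴; J_DE = π(0.860)⁴/32 = 0.0537 m⁴.
θ = (T/G)·Σ L_i/J_i = (366000/80.8×10⁹)·(6.57/5.57×10^-3 + 4.13/4.13×10^-3 + 6.51/0.0336 + 15.4/0.0537) = 0.01205 rad.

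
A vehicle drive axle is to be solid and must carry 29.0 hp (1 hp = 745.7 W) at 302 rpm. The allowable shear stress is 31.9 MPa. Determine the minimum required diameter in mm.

ω = 2π·302/60 = 31.63 rad/s, so T = P/ω = 29.0×745.7 / 31.63 = 683.8 N·m.
For a solid shaft τ_max = 16T/(πd³), so d = (16T/(π τ_allow))^(1/3) = (16·683.8/(π·3.19×10^7))^(1/3) = 0.04779 m.

47.8 mm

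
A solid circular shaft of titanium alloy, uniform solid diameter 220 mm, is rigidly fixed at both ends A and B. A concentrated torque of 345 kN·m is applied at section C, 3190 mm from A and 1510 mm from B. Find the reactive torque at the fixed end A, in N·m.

With uniform GJ and both ends fixed, compatibility θ_AC = θ_CB gives T_A·a = T_B·b, together with T_A + T_B = T₀.
T_A = T₀·b/(a+b) = 345000·1510/4700 = 110800 N·m; T_B = 234200 N·m.

111000 N·m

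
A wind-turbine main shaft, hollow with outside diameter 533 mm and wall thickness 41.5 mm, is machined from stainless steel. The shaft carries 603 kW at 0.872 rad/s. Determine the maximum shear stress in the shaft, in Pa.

4.73e7 Pa

ω = 0.872 rad/s, so T = P/ω = 603×10³ / 0.8720 = 691500 N·m.
J = π(d_o⁴ − d_i⁴)/32 = π(0.533⁴ − 0.450⁴)/32 = 3.898×10^-3 m⁴.
τ_max = T·r/J = 691500 × 0.267 / 3.898×10^-3 = 4.728×10^7 Pa.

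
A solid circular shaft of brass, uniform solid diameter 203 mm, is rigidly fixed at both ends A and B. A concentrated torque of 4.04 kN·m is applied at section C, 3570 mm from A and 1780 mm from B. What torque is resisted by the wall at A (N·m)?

1340 N·m

With uniform GJ and both ends fixed, compatibility θ_AC = θ_CB gives T_A·a = T_B·b, together with T_A + T_B = T₀.
T_A = T₀·b/(a+b) = 4040·1780/5350 = 1344 N·m; T_B = 2696 N·m.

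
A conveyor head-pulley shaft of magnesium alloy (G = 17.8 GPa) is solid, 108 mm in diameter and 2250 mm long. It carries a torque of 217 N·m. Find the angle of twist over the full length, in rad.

0.00205 rad

J = πd⁴/32 = π(0.108)⁴/32 = 1.336×10^-5 m⁴.
θ = T·L/(G·J) = 217.0 × 2.25 / (17.8×10⁹ × 1.336×10^-5) = 2.054×10^-3 rad.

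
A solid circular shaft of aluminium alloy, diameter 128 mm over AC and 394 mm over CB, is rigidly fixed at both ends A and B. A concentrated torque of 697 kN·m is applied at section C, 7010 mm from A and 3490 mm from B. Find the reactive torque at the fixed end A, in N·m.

3840 N·m

Compatibility: T_A·a/J_AC = T_B·b/J_CB with T_A + T_B = T₀.
J_AC = 2.64×10^-5 m⁴, J_CB = 2.37×10^-3 m⁴, so T_A = T₀·(J_AC/a)/((J_AC/a)+(J_CB/b)) = 3844 N·m, T_B = 693200 N·m.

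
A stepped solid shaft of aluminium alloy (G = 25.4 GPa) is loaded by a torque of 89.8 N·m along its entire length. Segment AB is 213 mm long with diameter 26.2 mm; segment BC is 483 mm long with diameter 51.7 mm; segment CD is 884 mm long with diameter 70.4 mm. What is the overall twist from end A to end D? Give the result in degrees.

J_AB = π(0.0262)⁴/32 = 4.63×10^-8 m⁴; J_BC = π(0.0517)⁴/32 = 7.01×10^-7 m⁴; J_CD = π(0.0704)⁴/32 = 2.41×10^-6 m⁴.
θ = (T/G)·Σ L_i/J_i = (89.80/25.4×10⁹)·(0.213/4.63×10^-8 + 0.483/7.01×10^-7 + 0.884/2.41×10^-6) = 0.02001 rad.

1.15°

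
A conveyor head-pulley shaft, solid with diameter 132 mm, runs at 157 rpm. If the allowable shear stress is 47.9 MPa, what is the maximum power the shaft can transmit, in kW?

356 kW

J = πd⁴/32 = π(0.132)⁴/32 = 2.981×10^-5 m⁴.
T_max = τ_allow·J/r = 4.79×10^7 × 2.981×10^-5 / 0.0660 = 21630 N·m.
ω = 2π·157/60 = 16.44 rad/s, so P_max = T_max·ω = 3.556×10^5 W.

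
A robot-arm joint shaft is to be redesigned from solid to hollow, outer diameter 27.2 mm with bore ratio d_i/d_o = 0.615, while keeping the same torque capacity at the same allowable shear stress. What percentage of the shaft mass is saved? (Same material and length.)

Equal τ_max and T ⇒ the solid shaft needs d_s³ = d_o³(1−k⁴), so d_s = 27.2·(1−0.615⁴)^(1/3) = 25.84 mm.
Area ratio A_h/A_s = d_o²(1−k²)/d_s² = (1−k²)/(1−k⁴)^(2/3) = 0.6892.
Mass saving = 1 − 0.6892 = 31.1 %.

31.1 %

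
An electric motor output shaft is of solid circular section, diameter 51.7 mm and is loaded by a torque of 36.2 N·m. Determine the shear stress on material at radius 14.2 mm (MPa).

J = πd⁴/32 = π(0.0517)⁴/32 = 7.014×10^-7 m⁴.
Shear stress varies linearly with radius: τ = T·r/J = 36.20 × 0.0142 / 7.014×10^-7 = 7.329×10^5 Pa.

0.733 MPa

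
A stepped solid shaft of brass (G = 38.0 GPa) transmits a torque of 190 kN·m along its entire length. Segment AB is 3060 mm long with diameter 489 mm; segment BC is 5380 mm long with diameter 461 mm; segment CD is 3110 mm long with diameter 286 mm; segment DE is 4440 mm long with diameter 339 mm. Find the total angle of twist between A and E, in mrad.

49.6 mrad

J_AB = π(0.489)⁴/32 = 5.61×10^-3 m⁴; J_BC = π(0.461)⁴/32 = 4.43×10^-3 m⁴; J_CD = π(0.286)⁴/32 = 6.57×10^-4 m⁴; J_DE = π(0.339)⁴/32 = 1.30×10^-3 m⁴.
θ = (T/G)·Σ L_i/J_i = (190000/38.0×10⁹)·(3.06/5.61×10^-3 + 5.38/4.43×10^-3 + 3.11/6.57×10^-4 + 4.44/1.30×10^-3) = 0.04959 rad.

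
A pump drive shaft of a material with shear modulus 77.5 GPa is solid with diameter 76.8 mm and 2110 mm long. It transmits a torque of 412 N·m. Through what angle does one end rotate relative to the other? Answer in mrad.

3.28 mrad

J = πd⁴/32 = π(0.0768)⁴/32 = 3.415×10^-6 m⁴.
θ = T·L/(G·J) = 412.0 × 2.11 / (77.5×10⁹ × 3.415×10^-6) = 3.284×10^-3 rad.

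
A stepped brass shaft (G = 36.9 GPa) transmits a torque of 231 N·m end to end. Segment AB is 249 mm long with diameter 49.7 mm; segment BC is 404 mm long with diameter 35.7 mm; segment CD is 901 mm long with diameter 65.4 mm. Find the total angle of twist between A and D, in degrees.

J_AB = π(0.0497)⁴/32 = 5.99×10^-7 m⁴; J_BC = π(0.0357)⁴/32 = 1.59×10^-7 m⁴; J_CD = π(0.0654)⁴/32 = 1.80×10^-6 m⁴.
θ = (T/G)·Σ L_i/J_i = (231.0/36.9×10⁹)·(0.249/5.99×10^-7 + 0.404/1.59×10^-7 + 0.901/1.80×10^-6) = 0.02160 rad.

1.24°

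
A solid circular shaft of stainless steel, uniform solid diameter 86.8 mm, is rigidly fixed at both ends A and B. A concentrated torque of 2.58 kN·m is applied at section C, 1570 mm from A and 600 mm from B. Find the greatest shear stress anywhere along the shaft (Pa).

With uniform GJ and both ends fixed, compatibility θ_AC = θ_CB gives T_A·a = T_B·b, together with T_A + T_B = T₀.
T_A = T₀·b/(a+b) = 2580·600/2170 = 713.4 N·m; T_B = 1867 N·m.
τ in each portion: τ_AC = 5.56×10^6 Pa, τ_CB = 1.45×10^7 Pa; maximum is in CB.
τ_max = T_CB·r/J = 1867·0.0434/5.57×10^-6 = 1.454×10^7 Pa.

1.45e7 Pa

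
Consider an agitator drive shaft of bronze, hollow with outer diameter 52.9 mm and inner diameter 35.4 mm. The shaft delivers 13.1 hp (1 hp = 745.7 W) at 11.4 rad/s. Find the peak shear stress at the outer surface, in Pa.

ω = 11.4 rad/s, so T = P/ω = 13.1×745.7 / 11.40 = 856.9 N·m.
J = π(d_o⁴ − d_i⁴)/32 = π(0.0529⁴ − 0.0354⁴)/32 = 6.146×10^-7 m⁴.
τ_max = T·r/J = 856.9 × 0.0264 / 6.146×10^-7 = 3.688×10^7 Pa.

3.69e7 Pa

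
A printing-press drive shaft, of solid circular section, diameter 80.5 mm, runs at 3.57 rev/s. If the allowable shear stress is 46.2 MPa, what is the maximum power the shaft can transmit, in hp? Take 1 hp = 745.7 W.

J = πd⁴/32 = π(0.0805)⁴/32 = 4.123×10^-6 m⁴.
T_max = τ_allow·J/r = 4.62×10^7 × 4.123×10^-6 / 0.0403 = 4732 N·m.
ω = 2π·3.57 = 22.43 rad/s, so P_max = T_max·ω = 1.061×10^5 W.

142 hp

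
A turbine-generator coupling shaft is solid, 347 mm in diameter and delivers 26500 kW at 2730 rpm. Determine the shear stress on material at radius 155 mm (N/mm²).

ω = 2π·2730/60 = 285.9 rad/s, so T = P/ω = 26500×10³ / 285.9 = 92690 N·m.
J = πd⁴/32 = π(0.347)⁴/32 = 1.423×10^-3 m⁴.
Shear stress varies linearly with radius: τ = T·r/J = 92690 × 0.155 / 1.423×10^-3 = 1.009×10^7 Pa.

10.1 N/mm²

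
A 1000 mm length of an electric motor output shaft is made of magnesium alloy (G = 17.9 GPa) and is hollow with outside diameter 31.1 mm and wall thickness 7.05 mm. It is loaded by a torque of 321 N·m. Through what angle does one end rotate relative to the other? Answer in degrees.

12.3°

J = π(d_o⁴ − d_i⁴)/32 = π(0.0311⁴ − 0.0170⁴)/32 = 8.364×10^-8 m⁴.
θ = T·L/(G·J) = 321.0 × 1.00 / (17.9×10⁹ × 8.364×10^-8) = 0.2144 rad.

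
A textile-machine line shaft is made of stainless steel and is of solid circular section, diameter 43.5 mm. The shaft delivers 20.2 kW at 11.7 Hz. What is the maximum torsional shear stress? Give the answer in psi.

ω = 2π·11.7 = 73.51 rad/s, so T = P/ω = 20.2×10³ / 73.51 = 274.8 N·m.
J = πd⁴/32 = π(0.0435)⁴/32 = 3.515×10^-7 m⁴.
τ_max = T·r/J = 274.8 × 0.0217 / 3.515×10^-7 = 1.700×10^7 Pa.

2470 psi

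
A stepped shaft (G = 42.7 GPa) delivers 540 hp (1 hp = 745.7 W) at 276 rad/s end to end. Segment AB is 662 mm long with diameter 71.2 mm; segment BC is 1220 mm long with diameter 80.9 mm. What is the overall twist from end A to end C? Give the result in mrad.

ω = 276 rad/s, so T = P/ω = 540×745.7 / 276.0 = 1459 N·m.
J_AB = π(0.0712)⁴/32 = 2.52×10^-6 m⁴; J_BC = π(0.0809)⁴/32 = 4.21×10^-6 m⁴.
θ = (T/G)·Σ L_i/J_i = (1459/42.7×10⁹)·(0.662/2.52×10^-6 + 1.22/4.21×10^-6) = 0.01888 rad.

18.9 mrad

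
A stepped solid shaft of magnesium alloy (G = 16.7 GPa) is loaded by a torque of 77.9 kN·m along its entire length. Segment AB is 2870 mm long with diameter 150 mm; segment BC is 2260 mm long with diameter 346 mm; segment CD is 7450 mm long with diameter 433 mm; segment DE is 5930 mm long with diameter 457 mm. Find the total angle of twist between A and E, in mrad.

J_AB = π(0.150)⁴/32 = 4.97×10^-5 m⁴; J_BC = π(0.346)⁴/32 = 1.41×10^-3 m⁴; J_CD = π(0.433)⁴/32 = 3.45×10^-3 m⁴; J_DE = π(0.457)⁴/32 = 4.28×10^-3 m⁴.
θ = (T/G)·Σ L_i/J_i = (77900/16.7×10⁹)·(2.87/4.97×10^-5 + 2.26/1.41×10^-3 + 7.45/3.45×10^-3 + 5.93/4.28×10^-3) = 0.2934 rad.

293 mrad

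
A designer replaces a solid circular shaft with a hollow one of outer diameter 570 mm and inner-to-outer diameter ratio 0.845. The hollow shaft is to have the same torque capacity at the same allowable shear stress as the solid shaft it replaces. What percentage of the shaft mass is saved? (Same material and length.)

Equal τ_max and T ⇒ the solid shaft needs d_s³ = d_o³(1−k⁴), so d_s = 570·(1−0.845⁴)^(1/3) = 449.4 mm.
Area ratio A_h/A_s = d_o²(1−k²)/d_s² = (1−k²)/(1−k⁴)^(2/3) = 0.4600.
Mass saving = 1 − 0.4600 = 54.0 %.

54.0 %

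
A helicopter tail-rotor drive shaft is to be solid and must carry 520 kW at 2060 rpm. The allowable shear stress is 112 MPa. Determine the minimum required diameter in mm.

47.9 mm

ω = 2π·2060/60 = 215.7 rad/s, so T = P/ω = 520×10³ / 215.7 = 2411 N·m.
For a solid shaft τ_max = 16T/(πd³), so d = (16T/(π τ_allow))^(1/3) = (16·2411/(π·1.12×10^8))^(1/3) = 0.04786 m.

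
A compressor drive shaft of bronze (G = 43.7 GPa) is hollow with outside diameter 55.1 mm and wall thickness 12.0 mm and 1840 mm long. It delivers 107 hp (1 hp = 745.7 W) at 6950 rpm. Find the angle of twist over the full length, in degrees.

ω = 2π·6950/60 = 727.8 rad/s, so T = P/ω = 107×745.7 / 727.8 = 109.6 N·m.
J = π(d_o⁴ − d_i⁴)/32 = π(0.0551⁴ − 0.0311⁴)/32 = 8.131×10^-7 m⁴.
θ = T·L/(G·J) = 109.6 × 1.84 / (43.7×10⁹ × 8.131×10^-7) = 5.677×10^-3 rad.

0.325°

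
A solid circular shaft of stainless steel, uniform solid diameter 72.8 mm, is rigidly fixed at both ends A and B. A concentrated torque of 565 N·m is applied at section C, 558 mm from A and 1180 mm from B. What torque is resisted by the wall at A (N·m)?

With uniform GJ and both ends fixed, compatibility θ_AC = θ_CB gives T_A·a = T_B·b, together with T_A + T_B = T₀.
T_A = T₀·b/(a+b) = 565.0·1180/1738 = 383.6 N·m; T_B = 181.4 N·m.

384 N·m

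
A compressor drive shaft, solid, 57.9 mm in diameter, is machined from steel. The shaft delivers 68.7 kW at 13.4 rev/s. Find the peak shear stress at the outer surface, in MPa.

ω = 2π·13.4 = 84.19 rad/s, so T = P/ω = 68.7×10³ / 84.19 = 816.0 N·m.
J = πd⁴/32 = π(0.0579)⁴/32 = 1.103×10^-6 m⁴.
τ_max = T·r/J = 816.0 × 0.0290 / 1.103×10^-6 = 2.141×10^7 Pa.

21.4 MPa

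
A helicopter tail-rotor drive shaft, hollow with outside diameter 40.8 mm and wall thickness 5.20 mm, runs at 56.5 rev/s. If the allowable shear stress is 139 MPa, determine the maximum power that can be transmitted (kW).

J = π(d_o⁴ − d_i⁴)/32 = π(0.0408⁴ − 0.0304⁴)/32 = 1.882×10^-7 m⁴.
T_max = τ_allow·J/r = 1.39×10^8 × 1.882×10^-7 / 0.0204 = 1282 N·m.
ω = 2π·56.5 = 355.0 rad/s, so P_max = T_max·ω = 4.552×10^5 W.

455 kW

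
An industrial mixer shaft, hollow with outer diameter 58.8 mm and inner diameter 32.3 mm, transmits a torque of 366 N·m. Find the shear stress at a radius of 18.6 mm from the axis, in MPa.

6.38 MPa

J = π(d_o⁴ − d_i⁴)/32 = π(0.0588⁴ − 0.0323⁴)/32 = 1.067×10^-6 m⁴.
Shear stress varies linearly with radius: τ = T·r/J = 366.0 × 0.0186 / 1.067×10^-6 = 6.382×10^6 Pa.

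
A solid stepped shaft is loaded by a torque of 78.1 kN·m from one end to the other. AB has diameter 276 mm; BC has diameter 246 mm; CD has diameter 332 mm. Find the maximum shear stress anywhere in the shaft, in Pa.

Under the same torque, τ_max = 16T/(πd³) is largest where d is smallest — segment BC (d = 246 mm).
τ_max = 16·78100/(π·(0.246)³) = 2.672×10^7 Pa.

2.67e7 Pa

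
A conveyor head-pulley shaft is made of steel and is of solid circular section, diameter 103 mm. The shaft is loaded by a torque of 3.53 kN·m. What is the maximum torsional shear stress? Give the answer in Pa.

J = πd⁴/32 = π(0.103)⁴/32 = 1.105×10^-5 m⁴.
τ_max = T·r/J = 3530 × 0.0515 / 1.105×10^-5 = 1.645×10^7 Pa.

1.65e7 Pa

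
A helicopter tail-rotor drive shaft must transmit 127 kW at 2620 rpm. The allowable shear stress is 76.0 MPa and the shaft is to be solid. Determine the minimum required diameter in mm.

31.4 mm

ω = 2π·2620/60 = 274.4 rad/s, so T = P/ω = 127×10³ / 274.4 = 462.9 N·m.
For a solid shaft τ_max = 16T/(πd³), so d = (16T/(π τ_allow))^(1/3) = (16·462.9/(π·7.60×10^7))^(1/3) = 0.03142 m.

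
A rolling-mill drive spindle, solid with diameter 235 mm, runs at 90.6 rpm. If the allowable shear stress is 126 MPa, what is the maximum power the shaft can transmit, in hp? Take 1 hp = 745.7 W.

4090 hp

J = πd⁴/32 = π(0.235)⁴/32 = 2.994×10^-4 m⁴.
T_max = τ_allow·J/r = 1.26×10^8 × 2.994×10^-4 / 0.117 = 321100 N·m.
ω = 2π·90.6/60 = 9.488 rad/s, so P_max = T_max·ω = 3.046×10^6 W.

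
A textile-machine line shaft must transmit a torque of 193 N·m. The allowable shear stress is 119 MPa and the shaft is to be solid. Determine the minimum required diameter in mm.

For a solid shaft τ_max = 16T/(πd³), so d = (16T/(π τ_allow))^(1/3) = (16·193.0/(π·1.19×10^8))^(1/3) = 0.02021 m.

20.2 mm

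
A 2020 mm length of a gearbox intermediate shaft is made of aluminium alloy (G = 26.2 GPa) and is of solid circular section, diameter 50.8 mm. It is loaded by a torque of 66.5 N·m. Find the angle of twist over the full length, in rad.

J = πd⁴/32 = π(0.0508)⁴/32 = 6.538×10^-7 m⁴.
θ = T·L/(G·J) = 66.50 × 2.02 / (26.2×10⁹ × 6.538×10^-7) = 7.842×10^-3 rad.

0.00784 rad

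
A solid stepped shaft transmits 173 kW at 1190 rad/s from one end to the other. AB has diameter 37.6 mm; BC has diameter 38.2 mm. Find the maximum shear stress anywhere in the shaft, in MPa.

13.9 MPa

ω = 1190 rad/s, so T = P/ω = 173×10³ / 1190 = 145.4 N·m.
Under the same torque, τ_max = 16T/(πd³) is largest where d is smallest — segment AB (d = 37.6 mm).
τ_max = 16·145.4/(π·(0.0376)³) = 1.393×10^7 Pa.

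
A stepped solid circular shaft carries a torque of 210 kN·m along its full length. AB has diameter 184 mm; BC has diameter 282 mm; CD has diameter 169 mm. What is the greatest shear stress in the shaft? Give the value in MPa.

Under the same torque, τ_max = 16T/(πd³) is largest where d is smallest — segment CD (d = 169 mm).
τ_max = 16·210000/(π·(0.169)³) = 2.216×10^8 Pa.

222 MPa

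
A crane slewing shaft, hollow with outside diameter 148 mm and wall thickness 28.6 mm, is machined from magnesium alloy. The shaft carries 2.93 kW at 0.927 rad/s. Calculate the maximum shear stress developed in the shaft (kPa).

5790 kPa

ω = 0.927 rad/s, so T = P/ω = 2.93×10³ / 0.9270 = 3161 N·m.
J = π(d_o⁴ − d_i⁴)/32 = π(0.148⁴ − 0.0908⁴)/32 = 4.043×10^-5 m⁴.
τ_max = T·r/J = 3161 × 0.0740 / 4.043×10^-5 = 5.785×10^6 Pa.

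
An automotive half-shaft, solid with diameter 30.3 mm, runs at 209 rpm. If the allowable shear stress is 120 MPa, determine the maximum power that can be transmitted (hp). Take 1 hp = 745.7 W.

J = πd⁴/32 = π(0.0303)⁴/32 = 8.275×10^-8 m⁴.
T_max = τ_allow·J/r = 1.20×10^8 × 8.275×10^-8 / 0.0152 = 655.4 N·m.
ω = 2π·209/60 = 21.89 rad/s, so P_max = T_max·ω = 1.435×10^4 W.

19.2 hp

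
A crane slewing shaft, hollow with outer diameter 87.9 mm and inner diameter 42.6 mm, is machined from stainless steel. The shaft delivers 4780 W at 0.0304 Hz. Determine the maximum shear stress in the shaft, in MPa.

199 MPa

ω = 2π·0.0304 = 0.1910 rad/s, so T = P/ω = 4780 / 0.1910 = 25030 N·m.
J = π(d_o⁴ − d_i⁴)/32 = π(0.0879⁴ − 0.0426⁴)/32 = 5.537×10^-6 m⁴.
τ_max = T·r/J = 25030 × 0.0440 / 5.537×10^-6 = 1.986×10^8 Pa.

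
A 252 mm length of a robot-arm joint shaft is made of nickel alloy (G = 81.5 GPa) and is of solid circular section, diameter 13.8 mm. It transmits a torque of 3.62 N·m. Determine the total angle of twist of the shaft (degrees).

J = πd⁴/32 = π(0.0138)⁴/32 = 3.561×10^-9 m⁴.
θ = T·L/(G·J) = 3.620 × 0.252 / (81.5×10⁹ × 3.561×10^-9) = 3.144×10^-3 rad.

0.180°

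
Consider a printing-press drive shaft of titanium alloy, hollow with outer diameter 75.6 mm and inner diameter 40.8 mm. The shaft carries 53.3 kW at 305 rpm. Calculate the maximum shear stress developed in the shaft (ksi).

ω = 2π·305/60 = 31.94 rad/s, so T = P/ω = 53.3×10³ / 31.94 = 1669 N·m.
J = π(d_o⁴ − d_i⁴)/32 = π(0.0756⁴ − 0.0408⁴)/32 = 2.935×10^-6 m⁴.
τ_max = T·r/J = 1669 × 0.0378 / 2.935×10^-6 = 2.149×10^7 Pa.

3.12 ksi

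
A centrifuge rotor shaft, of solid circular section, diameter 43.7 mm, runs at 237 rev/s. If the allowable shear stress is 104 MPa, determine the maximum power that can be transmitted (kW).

2540 kW

J = πd⁴/32 = π(0.0437)⁴/32 = 3.580×10^-7 m⁴.
T_max = τ_allow·J/r = 1.04×10^8 × 3.580×10^-7 / 0.0219 = 1704 N·m.
ω = 2π·237 = 1489 rad/s, so P_max = T_max·ω = 2.538×10^6 W.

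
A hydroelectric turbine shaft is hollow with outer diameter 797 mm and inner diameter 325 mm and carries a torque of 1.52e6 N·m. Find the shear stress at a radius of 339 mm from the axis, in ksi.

1.94 ksi

J = π(d_o⁴ − d_i⁴)/32 = π(0.797⁴ − 0.325⁴)/32 = 0.03852 m⁴.
Shear stress varies linearly with radius: τ = T·r/J = 1.520e6 × 0.339 / 0.03852 = 1.338×10^7 Pa.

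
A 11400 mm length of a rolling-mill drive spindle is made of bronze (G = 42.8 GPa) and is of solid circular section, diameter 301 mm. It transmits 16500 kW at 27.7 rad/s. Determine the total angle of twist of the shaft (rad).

0.197 rad

ω = 27.7 rad/s, so T = P/ω = 16500×10³ / 27.70 = 595700 N·m.
J = πd⁴/32 = π(0.301)⁴/32 = 8.059×10^-4 m⁴.
θ = T·L/(G·J) = 595700 × 11.4 / (42.8×10⁹ × 8.059×10^-4) = 0.1969 rad.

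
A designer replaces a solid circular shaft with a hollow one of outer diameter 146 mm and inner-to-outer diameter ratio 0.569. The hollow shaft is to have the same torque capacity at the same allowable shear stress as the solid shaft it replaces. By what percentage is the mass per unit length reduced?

27.2 %

Equal τ_max and T ⇒ the solid shaft needs d_s³ = d_o³(1−k⁴), so d_s = 146·(1−0.569⁴)^(1/3) = 140.7 mm.
Area ratio A_h/A_s = d_o²(1−k²)/d_s² = (1−k²)/(1−k⁴)^(2/3) = 0.7280.
Mass saving = 1 − 0.7280 = 27.2 %.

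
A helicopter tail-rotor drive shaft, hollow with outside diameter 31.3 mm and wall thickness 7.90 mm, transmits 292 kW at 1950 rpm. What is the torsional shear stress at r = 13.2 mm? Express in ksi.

30.9 ksi

ω = 2π·1950/60 = 204.2 rad/s, so T = P/ω = 292×10³ / 204.2 = 1430 N·m.
J = π(d_o⁴ − d_i⁴)/32 = π(0.0313⁴ − 0.0155⁴)/32 = 8.856×10^-8 m⁴.
Shear stress varies linearly with radius: τ = T·r/J = 1430 × 0.0132 / 8.856×10^-8 = 2.131×10^8 Pa.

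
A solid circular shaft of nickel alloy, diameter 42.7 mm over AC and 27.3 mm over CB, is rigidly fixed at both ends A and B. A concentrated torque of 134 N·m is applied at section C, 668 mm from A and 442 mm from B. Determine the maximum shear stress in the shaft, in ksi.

Compatibility: T_A·a/J_AC = T_B·b/J_CB with T_A + T_B = T₀.
J_AC = 3.26×10^-7 m⁴, J_CB = 5.45×10^-8 m⁴, so T_A = T₀·(J_AC/a)/((J_AC/a)+(J_CB/b)) = 107.0 N·m, T_B = 27.02 N·m.
τ in each portion: τ_AC = 7.00×10^6 Pa, τ_CB = 6.76×10^6 Pa; maximum is in AC.
τ_max = T_AC·r/J = 107.0·0.0214/3.26×10^-7 = 6.999×10^6 Pa.

1.02 ksi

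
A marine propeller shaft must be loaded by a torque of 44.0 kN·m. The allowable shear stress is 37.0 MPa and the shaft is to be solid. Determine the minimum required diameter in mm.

For a solid shaft τ_max = 16T/(πd³), so d = (16T/(π τ_allow))^(1/3) = (16·44000/(π·3.70×10^7))^(1/3) = 0.1823 m.

182 mm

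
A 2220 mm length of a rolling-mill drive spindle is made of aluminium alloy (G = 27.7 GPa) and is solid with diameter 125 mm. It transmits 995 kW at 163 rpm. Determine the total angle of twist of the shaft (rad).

ω = 2π·163/60 = 17.07 rad/s, so T = P/ω = 995×10³ / 17.07 = 58290 N·m.
J = πd⁴/32 = π(0.125)⁴/32 = 2.397×10^-5 m⁴.
θ = T·L/(G·J) = 58290 × 2.22 / (27.7×10⁹ × 2.397×10^-5) = 0.1949 rad.

0.195 rad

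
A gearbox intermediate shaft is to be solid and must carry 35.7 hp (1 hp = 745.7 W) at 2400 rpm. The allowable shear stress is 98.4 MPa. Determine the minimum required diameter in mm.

17.6 mm

ω = 2π·2400/60 = 251.3 rad/s, so T = P/ω = 35.7×745.7 / 251.3 = 105.9 N·m.
For a solid shaft τ_max = 16T/(πd³), so d = (16T/(π τ_allow))^(1/3) = (16·105.9/(π·9.84×10^7))^(1/3) = 0.01763 m.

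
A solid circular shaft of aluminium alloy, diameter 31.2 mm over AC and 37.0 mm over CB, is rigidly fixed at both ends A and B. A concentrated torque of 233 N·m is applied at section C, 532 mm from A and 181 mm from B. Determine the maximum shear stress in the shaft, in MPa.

20.0 MPa

Compatibility: T_A·a/J_AC = T_B·b/J_CB with T_A + T_B = T₀.
J_AC = 9.30×10^-8 m⁴, J_CB = 1.84×10^-7 m⁴, so T_A = T₀·(J_AC/a)/((J_AC/a)+(J_CB/b)) = 34.20 N·m, T_B = 198.8 N·m.
τ in each portion: τ_AC = 5.73×10^6 Pa, τ_CB = 2.00×10^7 Pa; maximum is in CB.
τ_max = T_CB·r/J = 198.8·0.0185/1.84×10^-7 = 1.999×10^7 Pa.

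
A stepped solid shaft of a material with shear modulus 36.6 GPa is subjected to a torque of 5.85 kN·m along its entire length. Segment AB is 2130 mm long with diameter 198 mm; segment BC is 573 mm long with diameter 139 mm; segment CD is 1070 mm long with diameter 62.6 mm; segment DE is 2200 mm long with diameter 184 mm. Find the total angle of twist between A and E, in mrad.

121 mrad

J_AB = π(0.198)⁴/32 = 1.51×10^-4 m⁴; J_BC = π(0.139)⁴/32 = 3.66×10^-5 m⁴; J_CD = π(0.0626)⁴/32 = 1.51×10^-6 m⁴; J_DE = π(0.184)⁴/32 = 1.13×10^-4 m⁴.
θ = (T/G)·Σ L_i/J_i = (5850/36.6×10⁹)·(2.13/1.51×10^-4 + 0.573/3.66×10^-5 + 1.07/1.51×10^-6 + 2.20/1.13×10^-4) = 0.1213 rad.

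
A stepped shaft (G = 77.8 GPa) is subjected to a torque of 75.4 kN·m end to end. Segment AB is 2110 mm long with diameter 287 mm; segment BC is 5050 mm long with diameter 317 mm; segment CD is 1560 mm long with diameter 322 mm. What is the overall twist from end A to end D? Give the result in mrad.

J_AB = π(0.287)⁴/32 = 6.66×10^-4 m⁴; J_BC = π(0.317)⁴/32 = 9.91×10^-4 m⁴; J_CD = π(0.322)⁴/32 = 1.06×10^-3 m⁴.
θ = (T/G)·Σ L_i/J_i = (75400/77.8×10⁹)·(2.11/6.66×10^-4 + 5.05/9.91×10^-4 + 1.56/1.06×10^-3) = 9.439×10^-3 rad.

9.44 mrad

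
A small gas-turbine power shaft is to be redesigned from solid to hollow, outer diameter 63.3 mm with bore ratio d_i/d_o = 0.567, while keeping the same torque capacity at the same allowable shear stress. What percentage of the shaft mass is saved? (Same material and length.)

Equal τ_max and T ⇒ the solid shaft needs d_s³ = d_o³(1−k⁴), so d_s = 63.3·(1−0.567⁴)^(1/3) = 61.04 mm.
Area ratio A_h/A_s = d_o²(1−k²)/d_s² = (1−k²)/(1−k⁴)^(2/3) = 0.7297.
Mass saving = 1 − 0.7297 = 27.0 %.

27.0 %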